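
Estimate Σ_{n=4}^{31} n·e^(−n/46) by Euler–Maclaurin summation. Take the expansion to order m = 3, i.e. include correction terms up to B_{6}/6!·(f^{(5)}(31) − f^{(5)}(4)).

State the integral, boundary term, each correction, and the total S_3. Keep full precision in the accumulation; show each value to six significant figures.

S_3 ≈ 312.734

∫_4^31 x·e^(−x/46) dx evaluates to 303.056.
Endpoint term: (f(4) + f(31))/2 = (3.66687 + 15.8010)/2 = 9.73394.
Running total after boundary: 312.790.
Correction k=1: B_{2}/2! · (f^{(1)}(31) − f^{(1)}(4)) = 1/12 · (0.166210 − 0.837002) = -0.0558994.
Running total after k=1: 312.734.
Correction k=2: B_{4}/4! · (f^{(3)}(31) − f^{(3)}(4)) = −1/720 · (0.000560317 − 0.00126202) = 9.74589e-07.
Running total after k=2: 312.734.
Correction k=3: B_{6}/6! · (f^{(5)}(31) − f^{(5)}(4)) = 1/30240 · (4.92478e-07 − 1.00590e-06) = -1.69782e-11.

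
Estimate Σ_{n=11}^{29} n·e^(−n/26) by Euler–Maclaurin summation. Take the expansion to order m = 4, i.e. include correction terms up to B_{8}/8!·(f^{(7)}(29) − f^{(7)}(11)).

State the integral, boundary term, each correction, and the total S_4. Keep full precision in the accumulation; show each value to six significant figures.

∫_11^29 x·e^(−x/26) dx evaluates to 161.399.
Boundary: ½(f(11) + f(29)) = ½(7.20531 + 9.50589) = 8.35560.
Integral + boundary = 169.754.
Order-1 term: 1/12 · (-0.0378218 − 0.377901) = -0.0346436.
Partial sum through k=1: 169.720.
Order-2 term: −1/720 · (0.000913841 − 0.00249698) = 2.19880e-06.
Partial sum through k=2: 169.720.
Order-3 term: 1/30240 · (2.78644e-06 − 6.56055e-06) = -1.24805e-10.
Partial sum through k=3: 169.720.
Order-4 term: −1/1209600 · (6.24414e-09 − 1.39458e-08) = 6.36709e-15.

S_4 ≈ 169.720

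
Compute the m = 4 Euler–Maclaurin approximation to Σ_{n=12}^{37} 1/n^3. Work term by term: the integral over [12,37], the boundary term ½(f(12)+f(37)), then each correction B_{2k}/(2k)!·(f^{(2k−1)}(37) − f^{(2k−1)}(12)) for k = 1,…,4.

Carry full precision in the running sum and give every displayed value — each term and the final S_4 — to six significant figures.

∫_12^37 1/x^3 dx evaluates to 0.00310699.
Endpoint term: (f(12) + f(37))/2 = (0.000578704 + 1.97422e-05)/2 = 0.000299223.
So far: 0.00340622.
Correction k=1: B_{2}/2! · (f^{(1)}(37) − f^{(1)}(12)) = 1/12 · (-1.60072e-06 − (-0.000144676)) = 1.19229e-05.
After k=1: 0.00341814.
Correction k=2: B_{4}/4! · (f^{(3)}(37) − f^{(3)}(12)) = −1/720 · (-2.33852e-08 − (-2.00939e-05)) = -2.78757e-08.
After k=2: 0.00341811.
Correction k=3: B_{6}/6! · (f^{(5)}(37) − f^{(5)}(12)) = 1/30240 · (-7.17442e-10 − (-5.86071e-06)) = 1.93783e-10.
After k=3: 0.00341811.
Correction k=4: B_{8}/8! · (f^{(7)}(37) − f^{(7)}(12)) = −1/1209600 · (-3.77325e-11 − (-2.93036e-06)) = -2.42255e-12.

S_4 ≈ 0.00341811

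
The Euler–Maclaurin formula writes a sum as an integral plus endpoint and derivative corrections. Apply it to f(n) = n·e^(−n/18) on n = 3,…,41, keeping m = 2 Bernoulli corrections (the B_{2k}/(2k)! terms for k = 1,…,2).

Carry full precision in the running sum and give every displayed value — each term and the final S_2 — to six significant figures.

S_2 ≈ 214.404

∫_3^41 x·e^(−x/18) dx evaluates to 211.103.
Endpoint term: (f(3) + f(41))/2 = (2.53945 + 4.20298)/2 = 3.37121.
So far: 214.474.
Order-1 term: 1/12 · (-0.130987 − 0.705401) = -0.0696991.
Partial sum through k=1: 214.404.
Order-2 term: −1/720 · (0.000228507 − 0.00740236) = 9.96369e-06.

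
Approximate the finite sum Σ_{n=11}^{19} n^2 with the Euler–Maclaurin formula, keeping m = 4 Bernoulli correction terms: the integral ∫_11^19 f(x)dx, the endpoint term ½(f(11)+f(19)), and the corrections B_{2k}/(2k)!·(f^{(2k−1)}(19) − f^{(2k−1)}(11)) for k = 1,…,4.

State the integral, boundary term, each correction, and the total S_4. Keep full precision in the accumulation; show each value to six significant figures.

S_4 ≈ 2085.00

The integral term ∫_11^19 x^2 dx = 1842.67.
Endpoint term: (f(11) + f(19))/2 = (121.000 + 361.000)/2 = 241.000.
So far: 2083.67.
Order-1 term: 1/12 · (38.0000 − 22.0000) = 1.33333.
After k=1: 2085.00.
Order-2 term: −1/720 · (0.00000 − 0.00000) = 0.00000.
After k=2: 2085.00.
Order-3 term: 1/30240 · (0.00000 − 0.00000) = 0.00000.
After k=3: 2085.00.
Order-4 term: −1/1209600 · (0.00000 − 0.00000) = 0.00000.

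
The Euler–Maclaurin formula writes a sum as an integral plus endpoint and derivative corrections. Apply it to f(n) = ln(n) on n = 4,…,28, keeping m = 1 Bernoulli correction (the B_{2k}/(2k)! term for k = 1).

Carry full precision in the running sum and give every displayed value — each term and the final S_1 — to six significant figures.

S_1 ≈ 66.0979

Integral: ∫_4^28 ln(x) dx = 63.7565.
Boundary: ½(f(4) + f(28)) = ½(1.38629 + 3.33220) = 2.35925.
Running total after boundary: 66.1158.
Correction k=1: B_{2}/2! · (f^{(1)}(28) − f^{(1)}(4)) = 1/12 · (0.0357143 − 0.250000) = -0.0178571.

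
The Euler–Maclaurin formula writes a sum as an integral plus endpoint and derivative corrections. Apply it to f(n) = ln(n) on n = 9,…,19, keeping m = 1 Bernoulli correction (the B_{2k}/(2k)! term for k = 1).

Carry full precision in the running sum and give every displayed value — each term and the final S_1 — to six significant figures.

S_1 ≈ 28.7353

∫_9^19 ln(x) dx evaluates to 26.1693.
½[f(9) + f(19)] = ½[2.19722 + 2.94444] = 2.57083.
Running total after boundary: 28.7402.
Correction k=1: B_{2}/2! · (f^{(1)}(19) − f^{(1)}(9)) = 1/12 · (0.0526316 − 0.111111) = -0.00487329.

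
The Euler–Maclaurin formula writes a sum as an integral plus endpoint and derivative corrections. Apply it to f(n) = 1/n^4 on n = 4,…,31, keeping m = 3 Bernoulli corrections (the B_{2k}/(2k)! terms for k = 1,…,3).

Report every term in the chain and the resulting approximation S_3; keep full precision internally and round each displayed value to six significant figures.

S_3 ≈ 0.00746700

Integral: ∫_4^31 1/x^4 dx = 0.00519714.
Boundary: ½(f(4) + f(31)) = ½(0.00390625 + 1.08281e-06) = 0.00195367.
Running total after boundary: 0.00715081.
Correction k=1: B_{2}/2! · (f^{(1)}(31) − f^{(1)}(4)) = 1/12 · (-1.39718e-07 − (-0.00390625)) = 0.000325509.
Partial sum through k=1: 0.00747632.
Correction k=2: B_{4}/4! · (f^{(3)}(31) − f^{(3)}(4)) = −1/720 · (-4.36164e-09 − (-0.00732422)) = -1.01725e-05.
Partial sum through k=2: 0.00746615.
Correction k=3: B_{6}/6! · (f^{(5)}(31) − f^{(5)}(4)) = 1/30240 · (-2.54164e-10 − (-0.0256348)) = 8.47710e-07.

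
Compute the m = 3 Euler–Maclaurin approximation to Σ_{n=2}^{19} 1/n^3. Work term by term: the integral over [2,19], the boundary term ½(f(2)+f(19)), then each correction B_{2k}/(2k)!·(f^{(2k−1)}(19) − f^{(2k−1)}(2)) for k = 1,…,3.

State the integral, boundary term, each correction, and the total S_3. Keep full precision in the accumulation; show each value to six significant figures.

S_3 ≈ 0.200834

∫_2^19 1/x^3 dx evaluates to 0.123615.
½[f(2) + f(19)] = ½[0.125000 + 0.000145794] = 0.0625729.
So far: 0.186188.
Order-1 term: 1/12 · (-2.30201e-05 − (-0.187500)) = 0.0156231.
Partial sum through k=1: 0.201811.
Order-2 term: −1/720 · (-1.27535e-06 − (-0.937500)) = -0.00130208.
Partial sum through k=2: 0.200509.
Order-3 term: 1/30240 · (-1.48379e-07 − (-9.84375)) = 0.000325521.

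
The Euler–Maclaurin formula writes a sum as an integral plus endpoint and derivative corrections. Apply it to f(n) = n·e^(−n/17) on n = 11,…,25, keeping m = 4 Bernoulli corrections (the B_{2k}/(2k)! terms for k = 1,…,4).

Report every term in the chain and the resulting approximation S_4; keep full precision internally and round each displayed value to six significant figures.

S_4 ≈ 90.8832

The integral term ∫_11^25 x·e^(−x/17) dx = 85.1555.
Endpoint term: (f(11) + f(25))/2 = (5.75942 + 5.74476)/2 = 5.75209.
Integral + boundary = 90.9076.
k=1: B_{2}/(2)! × [f^{(1)}(25) − f^{(1)}(11)] = 1/12 × (-0.108137 − 0.184794) = -0.0244109.
After k=1: 90.8832.
k=2: B_{4}/(4)! × [f^{(3)}(25) − f^{(3)}(11)] = −1/720 × (0.00121607 − 0.00426284) = 4.23163e-06.
After k=2: 90.8832.
k=3: B_{6}/(6)! × [f^{(5)}(25) − f^{(5)}(11)] = 1/30240 × (9.71043e-06 − 2.72881e-05) = -5.81272e-10.
After k=3: 90.8832.
k=4: B_{8}/(8)! × [f^{(7)}(25) − f^{(7)}(11)] = −1/1209600 × (5.26401e-08 − 1.37806e-07) = 7.04080e-14.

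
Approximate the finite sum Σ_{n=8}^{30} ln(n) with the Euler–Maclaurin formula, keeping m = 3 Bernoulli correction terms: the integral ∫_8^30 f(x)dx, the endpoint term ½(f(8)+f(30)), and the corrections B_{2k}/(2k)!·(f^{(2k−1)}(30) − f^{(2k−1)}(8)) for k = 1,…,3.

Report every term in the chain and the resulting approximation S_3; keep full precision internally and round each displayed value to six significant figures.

The integral term ∫_8^30 ln(x) dx = 63.4004.
Boundary: ½(f(8) + f(30)) = ½(2.07944 + 3.40120) = 2.74032.
Integral + boundary = 66.1407.
Correction k=1: B_{2}/2! · (f^{(1)}(30) − f^{(1)}(8)) = 1/12 · (0.0333333 − 0.125000) = -0.00763889.
Partial sum through k=1: 66.1331.
Correction k=2: B_{4}/4! · (f^{(3)}(30) − f^{(3)}(8)) = −1/720 · (7.40741e-05 − 0.00390625) = 5.32247e-06.
Partial sum through k=2: 66.1331.
Correction k=3: B_{6}/6! · (f^{(5)}(30) − f^{(5)}(8)) = 1/30240 · (9.87654e-07 − 0.000732422) = -2.41876e-08.

S_3 ≈ 66.1331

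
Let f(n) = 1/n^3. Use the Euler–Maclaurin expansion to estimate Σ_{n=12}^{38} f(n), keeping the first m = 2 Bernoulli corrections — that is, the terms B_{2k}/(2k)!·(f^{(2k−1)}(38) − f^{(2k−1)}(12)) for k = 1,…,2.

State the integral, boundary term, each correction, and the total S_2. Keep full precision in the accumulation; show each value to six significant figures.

S_2 ≈ 0.00343633

Integral: ∫_12^38 1/x^3 dx = 0.00312596.
Boundary: ½(f(12) + f(38)) = ½(0.000578704 + 1.82242e-05) = 0.000298464.
Integral + boundary = 0.00342443.
Order-1 term: 1/12 · (-1.43876e-06 − (-0.000144676)) = 1.19364e-05.
Running total after k=1: 0.00343636.
Order-2 term: −1/720 · (-1.99274e-08 − (-2.00939e-05)) = -2.78805e-08.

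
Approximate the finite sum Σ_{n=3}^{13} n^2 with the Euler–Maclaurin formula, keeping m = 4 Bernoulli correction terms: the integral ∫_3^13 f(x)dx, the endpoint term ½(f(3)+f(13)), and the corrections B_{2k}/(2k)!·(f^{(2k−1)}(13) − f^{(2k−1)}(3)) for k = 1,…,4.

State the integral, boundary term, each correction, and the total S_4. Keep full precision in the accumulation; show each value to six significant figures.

The integral term ∫_3^13 x^2 dx = 723.333.
½[f(3) + f(13)] = ½[9.00000 + 169.000] = 89.0000.
Integral + boundary = 812.333.
Correction k=1: B_{2}/2! · (f^{(1)}(13) − f^{(1)}(3)) = 1/12 · (26.0000 − 6.00000) = 1.66667.
Partial sum through k=1: 814.000.
Correction k=2: B_{4}/4! · (f^{(3)}(13) − f^{(3)}(3)) = −1/720 · (0.00000 − 0.00000) = 0.00000.
Partial sum through k=2: 814.000.
Correction k=3: B_{6}/6! · (f^{(5)}(13) − f^{(5)}(3)) = 1/30240 · (0.00000 − 0.00000) = 0.00000.
Partial sum through k=3: 814.000.
Correction k=4: B_{8}/8! · (f^{(7)}(13) − f^{(7)}(3)) = −1/1209600 · (0.00000 − 0.00000) = 0.00000.

S_4 ≈ 814.000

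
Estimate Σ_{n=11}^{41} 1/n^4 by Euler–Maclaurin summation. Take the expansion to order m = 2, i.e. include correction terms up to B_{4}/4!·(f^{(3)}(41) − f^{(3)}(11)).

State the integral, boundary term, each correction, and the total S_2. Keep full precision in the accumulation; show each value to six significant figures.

∫_11^41 1/x^4 dx evaluates to 0.000245602.
Endpoint term: (f(11) + f(41))/2 = (6.83013e-05 + 3.53887e-07)/2 = 3.43276e-05.
So far: 0.000279929.
Correction k=1: B_{2}/2! · (f^{(1)}(41) − f^{(1)}(11)) = 1/12 · (-3.45256e-08 − (-2.48369e-05)) = 2.06686e-06.
After k=1: 0.000281996.
Correction k=2: B_{4}/4! · (f^{(3)}(41) − f^{(3)}(11)) = −1/720 · (-6.16161e-10 − (-6.15790e-06)) = -8.55178e-09.

S_2 ≈ 0.000281988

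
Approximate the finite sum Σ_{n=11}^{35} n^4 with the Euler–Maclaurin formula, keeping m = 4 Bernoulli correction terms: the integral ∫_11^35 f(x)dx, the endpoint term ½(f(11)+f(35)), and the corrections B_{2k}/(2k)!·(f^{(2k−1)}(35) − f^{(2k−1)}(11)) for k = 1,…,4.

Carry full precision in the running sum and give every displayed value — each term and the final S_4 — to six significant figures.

S_4 ≈ 1.12436e+07

The integral term ∫_11^35 x^4 dx = 1.04722e+07.
Boundary: ½(f(11) + f(35)) = ½(14641.0 + 1.50062e+06) = 757633.
So far: 1.12298e+07.
k=1: B_{2}/(2)! × [f^{(1)}(35) − f^{(1)}(11)] = 1/12 × (171500 − 5324.00) = 13848.0.
After k=1: 1.12436e+07.
k=2: B_{4}/(4)! × [f^{(3)}(35) − f^{(3)}(11)] = −1/720 × (840.000 − 264.000) = -0.800000.
After k=2: 1.12436e+07.
k=3: B_{6}/(6)! × [f^{(5)}(35) − f^{(5)}(11)] = 1/30240 × (0.00000 − 0.00000) = 0.00000.
After k=3: 1.12436e+07.
k=4: B_{8}/(8)! × [f^{(7)}(35) − f^{(7)}(11)] = −1/1209600 × (0.00000 − 0.00000) = 0.00000.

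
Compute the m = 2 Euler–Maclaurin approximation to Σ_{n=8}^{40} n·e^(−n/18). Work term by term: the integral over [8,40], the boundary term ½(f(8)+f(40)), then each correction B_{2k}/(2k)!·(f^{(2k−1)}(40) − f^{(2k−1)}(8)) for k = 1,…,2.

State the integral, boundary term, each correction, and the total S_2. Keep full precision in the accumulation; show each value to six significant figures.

S_2 ≈ 191.628

The integral term ∫_8^40 x·e^(−x/18) dx = 186.936.
Boundary: ½(f(8) + f(40)) = ½(5.12944 + 4.33472) = 4.73208.
Running total after boundary: 191.668.
k=1: B_{2}/(2)! × [f^{(1)}(40) − f^{(1)}(8)] = 1/12 × (-0.132450 − 0.356211) = -0.0407218.
Running total after k=1: 191.628.
k=2: B_{4}/(4)! × [f^{(3)}(40) − f^{(3)}(8)] = −1/720 × (0.000260143 − 0.00505732) = 6.66275e-06.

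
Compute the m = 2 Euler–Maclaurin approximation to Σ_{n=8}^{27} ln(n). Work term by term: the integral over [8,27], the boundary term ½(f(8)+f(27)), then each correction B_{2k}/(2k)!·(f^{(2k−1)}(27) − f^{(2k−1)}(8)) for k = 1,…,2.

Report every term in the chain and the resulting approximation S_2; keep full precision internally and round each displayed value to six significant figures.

S_2 ≈ 56.0324

Integral: ∫_8^27 ln(x) dx = 53.3521.
Endpoint term: (f(8) + f(27))/2 = (2.07944 + 3.29584)/2 = 2.68764.
Running total after boundary: 56.0397.
Order-1 term: 1/12 · (0.0370370 − 0.125000) = -0.00733025.
After k=1: 56.0324.
Order-2 term: −1/720 · (0.000101611 − 0.00390625) = 5.28422e-06.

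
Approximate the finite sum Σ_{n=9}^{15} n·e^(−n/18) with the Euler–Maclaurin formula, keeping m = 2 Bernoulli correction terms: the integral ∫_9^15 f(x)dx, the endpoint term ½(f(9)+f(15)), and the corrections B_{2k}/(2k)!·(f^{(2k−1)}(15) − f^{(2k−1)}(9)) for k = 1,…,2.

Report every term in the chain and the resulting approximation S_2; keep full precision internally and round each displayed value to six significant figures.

S_2 ≈ 42.5922

∫_9^15 x·e^(−x/18) dx evaluates to 36.6226.
Boundary: ½(f(9) + f(15)) = ½(5.45878 + 6.51897) = 5.98887.
Integral + boundary = 42.6114.
Order-1 term: 1/12 · (0.0724330 − 0.303265) = -0.0192360.
Running total after k=1: 42.5922.
Order-2 term: −1/720 · (0.00290626 − 0.00468002) = 2.46355e-06.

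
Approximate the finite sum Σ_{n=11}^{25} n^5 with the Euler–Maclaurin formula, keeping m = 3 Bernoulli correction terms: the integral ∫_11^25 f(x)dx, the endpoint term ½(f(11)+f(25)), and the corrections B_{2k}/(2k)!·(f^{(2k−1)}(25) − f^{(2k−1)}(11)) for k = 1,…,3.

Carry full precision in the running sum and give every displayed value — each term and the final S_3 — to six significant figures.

Integral: ∫_11^25 x^5 dx = 4.03948e+07.
Boundary: ½(f(11) + f(25)) = ½(161051 + 9.76562e+06) = 4.96334e+06.
Integral + boundary = 4.53582e+07.
Correction k=1: B_{2}/2! · (f^{(1)}(25) − f^{(1)}(11)) = 1/12 · (1.95312e+06 − 73205.0) = 156660.
Partial sum through k=1: 4.55148e+07.
Correction k=2: B_{4}/4! · (f^{(3)}(25) − f^{(3)}(11)) = −1/720 · (37500.0 − 7260.00) = -42.0000.
Partial sum through k=2: 4.55148e+07.
Correction k=3: B_{6}/6! · (f^{(5)}(25) − f^{(5)}(11)) = 1/30240 · (120.000 − 120.000) = 0.00000.

S_3 ≈ 4.55148e+07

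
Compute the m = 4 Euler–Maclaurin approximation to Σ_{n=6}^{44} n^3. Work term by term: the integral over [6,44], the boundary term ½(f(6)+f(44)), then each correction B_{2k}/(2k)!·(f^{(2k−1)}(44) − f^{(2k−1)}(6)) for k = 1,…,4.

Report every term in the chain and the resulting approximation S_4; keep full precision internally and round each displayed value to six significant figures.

S_4 ≈ 979875

∫_6^44 x^3 dx evaluates to 936700.
Endpoint term: (f(6) + f(44))/2 = (216.000 + 85184.0)/2 = 42700.0.
Integral + boundary = 979400.
k=1: B_{2}/(2)! × [f^{(1)}(44) − f^{(1)}(6)] = 1/12 × (5808.00 − 108.000) = 475.000.
Running total after k=1: 979875.
k=2: B_{4}/(4)! × [f^{(3)}(44) − f^{(3)}(6)] = −1/720 × (6.00000 − 6.00000) = 0.00000.
Running total after k=2: 979875.
k=3: B_{6}/(6)! × [f^{(5)}(44) − f^{(5)}(6)] = 1/30240 × (0.00000 − 0.00000) = 0.00000.
Running total after k=3: 979875.
k=4: B_{8}/(8)! × [f^{(7)}(44) − f^{(7)}(6)] = −1/1209600 × (0.00000 − 0.00000) = 0.00000.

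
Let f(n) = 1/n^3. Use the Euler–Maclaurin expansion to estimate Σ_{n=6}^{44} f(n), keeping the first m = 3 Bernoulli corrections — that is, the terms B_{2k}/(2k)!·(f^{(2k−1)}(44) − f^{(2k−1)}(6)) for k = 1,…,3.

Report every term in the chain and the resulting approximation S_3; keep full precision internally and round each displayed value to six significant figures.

S_3 ≈ 0.0161424

∫_6^44 1/x^3 dx evaluates to 0.0136306.
Endpoint term: (f(6) + f(44))/2 = (0.00462963 + 1.17393e-05)/2 = 0.00232068.
So far: 0.0159513.
Order-1 term: 1/12 · (-8.00406e-07 − (-0.00231481)) = 0.000192835.
After k=1: 0.0161441.
Order-2 term: −1/720 · (-8.26866e-09 − (-0.00128601)) = -1.78611e-06.
After k=2: 0.0161424.
Order-3 term: 1/30240 · (-1.79382e-10 − (-0.00150034)) = 4.96145e-08.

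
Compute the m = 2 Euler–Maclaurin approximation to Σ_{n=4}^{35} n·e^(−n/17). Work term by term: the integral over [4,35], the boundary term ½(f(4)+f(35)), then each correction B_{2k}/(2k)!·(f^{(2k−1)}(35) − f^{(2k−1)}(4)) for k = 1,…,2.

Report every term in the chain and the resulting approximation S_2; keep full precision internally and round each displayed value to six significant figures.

∫_4^35 x·e^(−x/17) dx evaluates to 169.349.
Boundary: ½(f(4) + f(35)) = ½(3.16135 + 4.46614) = 3.81375.
So far: 173.163.
k=1: B_{2}/(2)! × [f^{(1)}(35) − f^{(1)}(4)] = 1/12 × (-0.135110 − 0.604376) = -0.0616239.
Partial sum through k=1: 173.101.
k=2: B_{4}/(4)! × [f^{(3)}(35) − f^{(3)}(4)] = −1/720 × (0.000415564 − 0.00756074) = 9.92385e-06.

S_2 ≈ 173.101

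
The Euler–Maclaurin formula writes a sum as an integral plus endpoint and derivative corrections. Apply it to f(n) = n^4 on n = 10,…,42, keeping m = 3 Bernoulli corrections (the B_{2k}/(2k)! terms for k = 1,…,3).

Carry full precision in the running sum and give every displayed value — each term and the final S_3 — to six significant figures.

S_3 ≈ 2.77035e+07

∫_10^42 x^4 dx evaluates to 2.61182e+07.
Endpoint term: (f(10) + f(42))/2 = (10000.0 + 3.11170e+06)/2 = 1.56085e+06.
So far: 2.76791e+07.
Order-1 term: 1/12 · (296352 − 4000.00) = 24362.7.
Partial sum through k=1: 2.77035e+07.
Order-2 term: −1/720 · (1008.00 − 240.000) = -1.06667.
Partial sum through k=2: 2.77035e+07.
Order-3 term: 1/30240 · (0.00000 − 0.00000) = 0.00000.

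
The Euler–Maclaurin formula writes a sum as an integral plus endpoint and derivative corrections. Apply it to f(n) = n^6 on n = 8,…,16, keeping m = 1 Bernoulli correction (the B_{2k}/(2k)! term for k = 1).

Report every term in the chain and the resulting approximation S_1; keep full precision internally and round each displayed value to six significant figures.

S_1 ≈ 4.70759e+07

The integral term ∫_8^16 x^6 dx = 3.80483e+07.
½[f(8) + f(16)] = ½[262144 + 1.67772e+07] = 8.51968e+06.
So far: 4.65680e+07.
Correction k=1: B_{2}/2! · (f^{(1)}(16) − f^{(1)}(8)) = 1/12 · (6.29146e+06 − 196608) = 507904.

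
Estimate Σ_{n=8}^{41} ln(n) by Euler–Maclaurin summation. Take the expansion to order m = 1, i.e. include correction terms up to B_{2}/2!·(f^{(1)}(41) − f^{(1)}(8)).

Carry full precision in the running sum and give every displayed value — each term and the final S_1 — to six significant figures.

S_1 ≈ 105.509

The integral term ∫_8^41 ln(x) dx = 102.621.
Boundary: ½(f(8) + f(41)) = ½(2.07944 + 3.71357) = 2.89651.
So far: 105.517.
k=1: B_{2}/(2)! × [f^{(1)}(41) − f^{(1)}(8)] = 1/12 × (0.0243902 − 0.125000) = -0.00838415.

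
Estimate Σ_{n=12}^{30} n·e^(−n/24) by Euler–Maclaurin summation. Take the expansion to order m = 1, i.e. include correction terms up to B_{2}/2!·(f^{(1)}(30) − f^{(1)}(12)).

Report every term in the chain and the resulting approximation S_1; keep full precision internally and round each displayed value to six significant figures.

The integral term ∫_12^30 x·e^(−x/24) dx = 152.732.
Boundary: ½(f(12) + f(30)) = ½(7.27837 + 8.59514) = 7.93676.
Integral + boundary = 160.669.
Order-1 term: 1/12 · (-0.0716262 − 0.303265) = -0.0312410.

S_1 ≈ 160.638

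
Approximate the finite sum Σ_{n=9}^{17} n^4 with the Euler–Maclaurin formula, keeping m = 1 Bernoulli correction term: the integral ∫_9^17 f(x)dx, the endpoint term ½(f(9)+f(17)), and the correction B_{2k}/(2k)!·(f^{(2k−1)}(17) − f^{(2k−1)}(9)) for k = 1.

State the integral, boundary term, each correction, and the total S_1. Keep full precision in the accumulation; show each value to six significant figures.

Integral: ∫_9^17 x^4 dx = 272162.
Boundary: ½(f(9) + f(17)) = ½(6561.00 + 83521.0) = 45041.0.
Running total after boundary: 317203.
Order-1 term: 1/12 · (19652.0 − 2916.00) = 1394.67.

S_1 ≈ 318597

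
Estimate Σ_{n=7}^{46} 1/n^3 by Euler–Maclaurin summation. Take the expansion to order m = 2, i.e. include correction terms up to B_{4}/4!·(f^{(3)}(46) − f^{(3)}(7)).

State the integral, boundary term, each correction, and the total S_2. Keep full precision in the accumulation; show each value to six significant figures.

The integral term ∫_7^46 1/x^3 dx = 0.00996779.
Endpoint term: (f(7) + f(46))/2 = (0.00291545 + 1.02737e-05)/2 = 0.00146286.
Running total after boundary: 0.0114306.
k=1: B_{2}/(2)! × [f^{(1)}(46) − f^{(1)}(7)] = 1/12 × (-6.70023e-07 − (-0.00124948)) = 0.000104067.
After k=1: 0.0115347.
k=2: B_{4}/(4)! × [f^{(3)}(46) − f^{(3)}(7)] = −1/720 × (-6.33292e-09 − (-0.000509992)) = -7.08313e-07.

S_2 ≈ 0.0115340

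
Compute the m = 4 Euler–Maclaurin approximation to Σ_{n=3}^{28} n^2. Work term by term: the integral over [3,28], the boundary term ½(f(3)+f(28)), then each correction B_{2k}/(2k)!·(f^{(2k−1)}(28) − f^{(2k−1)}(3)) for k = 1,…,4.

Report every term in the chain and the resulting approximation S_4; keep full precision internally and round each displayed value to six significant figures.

S_4 ≈ 7709.00

The integral term ∫_3^28 x^2 dx = 7308.33.
Endpoint term: (f(3) + f(28))/2 = (9.00000 + 784.000)/2 = 396.500.
Integral + boundary = 7704.83.
Order-1 term: 1/12 · (56.0000 − 6.00000) = 4.16667.
Partial sum through k=1: 7709.00.
Order-2 term: −1/720 · (0.00000 − 0.00000) = 0.00000.
Partial sum through k=2: 7709.00.
Order-3 term: 1/30240 · (0.00000 − 0.00000) = 0.00000.
Partial sum through k=3: 7709.00.
Order-4 term: −1/1209600 · (0.00000 − 0.00000) = 0.00000.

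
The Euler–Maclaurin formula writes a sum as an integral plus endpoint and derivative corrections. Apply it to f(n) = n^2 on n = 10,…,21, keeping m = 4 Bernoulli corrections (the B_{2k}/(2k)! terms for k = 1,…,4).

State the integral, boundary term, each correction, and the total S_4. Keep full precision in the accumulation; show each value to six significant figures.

∫_10^21 x^2 dx evaluates to 2753.67.
Endpoint term: (f(10) + f(21))/2 = (100.000 + 441.000)/2 = 270.500.
Integral + boundary = 3024.17.
Correction k=1: B_{2}/2! · (f^{(1)}(21) − f^{(1)}(10)) = 1/12 · (42.0000 − 20.0000) = 1.83333.
Running total after k=1: 3026.00.
Correction k=2: B_{4}/4! · (f^{(3)}(21) − f^{(3)}(10)) = −1/720 · (0.00000 − 0.00000) = 0.00000.
Running total after k=2: 3026.00.
Correction k=3: B_{6}/6! · (f^{(5)}(21) − f^{(5)}(10)) = 1/30240 · (0.00000 − 0.00000) = 0.00000.
Running total after k=3: 3026.00.
Correction k=4: B_{8}/8! · (f^{(7)}(21) − f^{(7)}(10)) = −1/1209600 · (0.00000 − 0.00000) = 0.00000.

S_4 ≈ 3026.00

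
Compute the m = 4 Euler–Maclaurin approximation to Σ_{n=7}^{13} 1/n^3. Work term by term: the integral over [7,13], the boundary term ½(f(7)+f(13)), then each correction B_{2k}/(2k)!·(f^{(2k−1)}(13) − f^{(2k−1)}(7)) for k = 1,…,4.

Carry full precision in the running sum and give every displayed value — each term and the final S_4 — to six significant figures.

S_4 ≈ 0.00902550

Integral: ∫_7^13 1/x^3 dx = 0.00724550.
½[f(7) + f(13)] = ½[0.00291545 + 0.000455166] = 0.00168531.
Integral + boundary = 0.00893081.
Correction k=1: B_{2}/2! · (f^{(1)}(13) − f^{(1)}(7)) = 1/12 · (-0.000105038 − (-0.00124948)) = 9.53701e-05.
Running total after k=1: 0.00902618.
Correction k=2: B_{4}/4! · (f^{(3)}(13) − f^{(3)}(7)) = −1/720 · (-1.24306e-05 − (-0.000509992)) = -6.91057e-07.
Running total after k=2: 0.00902549.
Correction k=3: B_{6}/6! · (f^{(5)}(13) − f^{(5)}(7)) = 1/30240 · (-3.08925e-06 − (-0.000437136)) = 1.43534e-08.
Running total after k=3: 0.00902550.
Correction k=4: B_{8}/8! · (f^{(7)}(13) − f^{(7)}(7)) = −1/1209600 · (-1.31613e-06 − (-0.000642322)) = -5.29932e-10.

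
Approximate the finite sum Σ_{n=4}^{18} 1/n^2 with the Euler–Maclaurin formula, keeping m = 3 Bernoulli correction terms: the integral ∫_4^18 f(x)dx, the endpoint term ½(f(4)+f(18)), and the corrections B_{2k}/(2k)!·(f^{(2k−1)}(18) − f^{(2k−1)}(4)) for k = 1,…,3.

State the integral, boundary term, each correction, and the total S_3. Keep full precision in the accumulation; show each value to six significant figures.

S_3 ≈ 0.229782

Integral: ∫_4^18 1/x^2 dx = 0.194444.
Endpoint term: (f(4) + f(18))/2 = (0.0625000 + 0.00308642)/2 = 0.0327932.
Integral + boundary = 0.227238.
Correction k=1: B_{2}/2! · (f^{(1)}(18) − f^{(1)}(4)) = 1/12 · (-0.000342936 − (-0.0312500)) = 0.00257559.
Running total after k=1: 0.229813.
Correction k=2: B_{4}/4! · (f^{(3)}(18) − f^{(3)}(4)) = −1/720 · (-1.27013e-05 − (-0.0234375)) = -3.25344e-05.
Running total after k=2: 0.229781.
Correction k=3: B_{6}/6! · (f^{(5)}(18) − f^{(5)}(4)) = 1/30240 · (-1.17605e-06 − (-0.0439453)) = 1.45318e-06.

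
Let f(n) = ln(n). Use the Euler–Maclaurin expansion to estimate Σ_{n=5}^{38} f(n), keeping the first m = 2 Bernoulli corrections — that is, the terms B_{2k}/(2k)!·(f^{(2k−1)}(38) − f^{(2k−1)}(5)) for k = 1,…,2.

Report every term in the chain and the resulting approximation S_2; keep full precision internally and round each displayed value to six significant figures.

The integral term ∫_5^38 ln(x) dx = 97.1811.
Endpoint term: (f(5) + f(38))/2 = (1.60944 + 3.63759)/2 = 2.62351.
Running total after boundary: 99.8046.
Order-1 term: 1/12 · (0.0263158 − 0.200000) = -0.0144737.
Running total after k=1: 99.7901.
Order-2 term: −1/720 · (3.64485e-05 − 0.0160000) = 2.21716e-05.

S_2 ≈ 99.7901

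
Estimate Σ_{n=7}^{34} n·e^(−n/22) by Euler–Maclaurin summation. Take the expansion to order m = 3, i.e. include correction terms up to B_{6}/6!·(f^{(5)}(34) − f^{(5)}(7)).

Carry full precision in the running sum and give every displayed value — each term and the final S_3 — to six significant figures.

The integral term ∫_7^34 x·e^(−x/22) dx = 201.445.
½[f(7) + f(34)] = ½[5.09229 + 7.24931] = 6.17080.
Integral + boundary = 207.616.
Order-1 term: 1/12 · (-0.116299 − 0.496003) = -0.0510251.
Running total after k=1: 207.565.
Order-2 term: −1/720 · (0.000640766 − 0.00403088) = 4.70848e-06.
Running total after k=2: 207.565.
Order-3 term: 1/30240 · (3.14426e-06 − 1.45392e-05) = -3.76816e-10.

S_3 ≈ 207.565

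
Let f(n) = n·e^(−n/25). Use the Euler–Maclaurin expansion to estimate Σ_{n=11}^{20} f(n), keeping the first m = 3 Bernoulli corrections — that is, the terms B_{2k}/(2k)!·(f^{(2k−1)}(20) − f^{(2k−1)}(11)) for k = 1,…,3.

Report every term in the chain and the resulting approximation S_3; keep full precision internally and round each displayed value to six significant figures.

∫_11^20 x·e^(−x/25) dx evaluates to 74.1377.
½[f(11) + f(20)] = ½[7.08440 + 8.98658] = 8.03549.
So far: 82.1732.
k=1: B_{2}/(2)! × [f^{(1)}(20) − f^{(1)}(11)] = 1/12 × (0.0898658 − 0.360660) = -0.0225662.
After k=1: 82.1506.
k=2: B_{4}/(4)! × [f^{(3)}(20) − f^{(3)}(11)] = −1/720 × (0.00158164 − 0.00263797) = 1.46713e-06.
After k=2: 82.1506.
k=3: B_{6}/(6)! × [f^{(5)}(20) − f^{(5)}(11)] = 1/30240 × (4.83119e-06 − 7.51822e-06) = -8.88571e-11.

S_3 ≈ 82.1506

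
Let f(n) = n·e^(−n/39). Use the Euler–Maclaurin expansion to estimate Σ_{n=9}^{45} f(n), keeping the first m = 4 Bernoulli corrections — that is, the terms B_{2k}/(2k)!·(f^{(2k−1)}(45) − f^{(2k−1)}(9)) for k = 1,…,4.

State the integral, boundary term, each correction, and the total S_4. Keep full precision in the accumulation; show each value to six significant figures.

The integral term ∫_9^45 x·e^(−x/39) dx = 452.903.
Boundary: ½(f(9) + f(45)) = ½(7.14530 + 14.1940) = 10.6696.
So far: 463.573.
k=1: B_{2}/(2)! × [f^{(1)}(45) − f^{(1)}(9)] = 1/12 × (-0.0485263 − 0.610710) = -0.0549363.
After k=1: 463.518.
k=2: B_{4}/(4)! × [f^{(3)}(45) − f^{(3)}(9)] = −1/720 × (0.000382851 − 0.00144547) = 1.47586e-06.
After k=2: 463.518.
k=3: B_{6}/(6)! × [f^{(5)}(45) − f^{(5)}(9)] = 1/30240 × (5.24396e-07 − 1.63670e-06) = -3.67824e-11.
After k=3: 463.518.
k=4: B_{8}/(8)! × [f^{(7)}(45) − f^{(7)}(9)] = −1/1209600 × (5.24051e-10 − 1.52732e-09) = 8.29422e-16.

S_4 ≈ 463.518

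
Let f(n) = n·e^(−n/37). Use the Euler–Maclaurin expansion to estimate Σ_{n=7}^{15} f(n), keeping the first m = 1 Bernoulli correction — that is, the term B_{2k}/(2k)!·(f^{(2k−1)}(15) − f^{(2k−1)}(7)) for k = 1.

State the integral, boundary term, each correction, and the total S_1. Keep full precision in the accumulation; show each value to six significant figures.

S_1 ≈ 72.5124

The integral term ∫_7^15 x·e^(−x/37) dx = 64.6383.
Endpoint term: (f(7) + f(15))/2 = (5.79341 + 10.0006)/2 = 7.89700.
Running total after boundary: 72.5353.
Order-1 term: 1/12 · (0.396420 − 0.671051) = -0.0228859.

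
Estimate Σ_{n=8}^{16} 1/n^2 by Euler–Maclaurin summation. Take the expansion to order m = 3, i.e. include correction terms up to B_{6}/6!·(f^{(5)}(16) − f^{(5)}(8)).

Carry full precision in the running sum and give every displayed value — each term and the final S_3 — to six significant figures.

S_3 ≈ 0.0725495

∫_8^16 1/x^2 dx evaluates to 0.0625000.
½[f(8) + f(16)] = ½[0.0156250 + 0.00390625] = 0.00976562.
So far: 0.0722656.
k=1: B_{2}/(2)! × [f^{(1)}(16) − f^{(1)}(8)] = 1/12 × (-0.000488281 − (-0.00390625)) = 0.000284831.
After k=1: 0.0725505.
k=2: B_{4}/(4)! × [f^{(3)}(16) − f^{(3)}(8)] = −1/720 × (-2.28882e-05 − (-0.000732422)) = -9.85463e-07.
After k=2: 0.0725495.
k=3: B_{6}/(6)! × [f^{(5)}(16) − f^{(5)}(8)] = 1/30240 × (-2.68221e-06 − (-0.000343323)) = 1.12646e-08.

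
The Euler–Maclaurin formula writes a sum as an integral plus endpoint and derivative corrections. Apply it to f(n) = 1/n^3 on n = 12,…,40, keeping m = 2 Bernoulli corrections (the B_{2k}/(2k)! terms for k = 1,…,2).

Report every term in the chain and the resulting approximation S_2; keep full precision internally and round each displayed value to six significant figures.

S_2 ≈ 0.00346882

∫_12^40 1/x^3 dx evaluates to 0.00315972.
½[f(12) + f(40)] = ½[0.000578704 + 1.56250e-05] = 0.000297164.
Running total after boundary: 0.00345689.
Order-1 term: 1/12 · (-1.17187e-06 − (-0.000144676)) = 1.19587e-05.
After k=1: 0.00346885.
Order-2 term: −1/720 · (-1.46484e-08 − (-2.00939e-05)) = -2.78878e-08.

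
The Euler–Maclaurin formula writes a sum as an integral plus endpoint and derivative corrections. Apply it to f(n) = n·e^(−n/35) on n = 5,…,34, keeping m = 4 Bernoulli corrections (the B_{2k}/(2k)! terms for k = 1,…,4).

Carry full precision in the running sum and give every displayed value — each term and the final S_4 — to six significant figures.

S_4 ≈ 307.992

∫_5^34 x·e^(−x/35) dx evaluates to 299.450.
Endpoint term: (f(5) + f(34))/2 = (4.33439 + 12.8704)/2 = 8.60241.
Integral + boundary = 308.053.
k=1: B_{2}/(2)! × [f^{(1)}(34) − f^{(1)}(5)] = 1/12 × (0.0108155 − 0.743038) = -0.0610186.
Partial sum through k=1: 307.992.
k=2: B_{4}/(4)! × [f^{(3)}(34) − f^{(3)}(5)] = −1/720 × (0.000626857 − 0.00202187) = 1.93752e-06.
Partial sum through k=2: 307.992.
k=3: B_{6}/(6)! × [f^{(5)}(34) − f^{(5)}(5)] = 1/30240 × (1.01623e-06 − 2.80586e-06) = -5.91810e-11.
Partial sum through k=3: 307.992.
k=4: B_{8}/(8)! × [f^{(7)}(34) − f^{(7)}(5)] = −1/1209600 × (1.24142e-09 − 3.23365e-09) = 1.64701e-15.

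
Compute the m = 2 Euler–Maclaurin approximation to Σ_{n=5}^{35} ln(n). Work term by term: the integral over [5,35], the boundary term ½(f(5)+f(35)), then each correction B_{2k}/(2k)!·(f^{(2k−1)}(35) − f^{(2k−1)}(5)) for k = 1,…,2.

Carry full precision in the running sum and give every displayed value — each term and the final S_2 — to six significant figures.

S_2 ≈ 88.9581

∫_5^35 ln(x) dx evaluates to 86.3900.
Boundary: ½(f(5) + f(35)) = ½(1.60944 + 3.55535) = 2.58239.
So far: 88.9724.
Correction k=1: B_{2}/2! · (f^{(1)}(35) − f^{(1)}(5)) = 1/12 · (0.0285714 − 0.200000) = -0.0142857.
After k=1: 88.9581.
Correction k=2: B_{4}/4! · (f^{(3)}(35) − f^{(3)}(5)) = −1/720 · (4.66472e-05 − 0.0160000) = 2.21574e-05.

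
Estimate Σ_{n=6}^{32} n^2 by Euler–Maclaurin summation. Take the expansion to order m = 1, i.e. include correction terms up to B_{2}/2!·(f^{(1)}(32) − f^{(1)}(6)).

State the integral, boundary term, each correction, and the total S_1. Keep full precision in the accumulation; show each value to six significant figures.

S_1 ≈ 11385.0

The integral term ∫_6^32 x^2 dx = 10850.7.
½[f(6) + f(32)] = ½[36.0000 + 1024.00] = 530.000.
Integral + boundary = 11380.7.
Correction k=1: B_{2}/2! · (f^{(1)}(32) − f^{(1)}(6)) = 1/12 · (64.0000 − 12.0000) = 4.33333.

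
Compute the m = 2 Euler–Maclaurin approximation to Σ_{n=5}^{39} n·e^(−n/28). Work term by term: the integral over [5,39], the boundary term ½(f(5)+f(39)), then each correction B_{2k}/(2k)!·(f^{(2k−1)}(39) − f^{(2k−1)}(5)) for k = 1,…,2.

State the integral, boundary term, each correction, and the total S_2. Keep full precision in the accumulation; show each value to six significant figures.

S_2 ≈ 313.830

Integral: ∫_5^39 x·e^(−x/28) dx = 306.961.
Boundary: ½(f(5) + f(39)) = ½(4.18232 + 9.68622) = 6.93427.
Running total after boundary: 313.895.
Order-1 term: 1/12 · (-0.0975718 − 0.687096) = -0.0653890.
Running total after k=1: 313.830.
Order-2 term: −1/720 · (0.000509129 − 0.00301024) = 3.47376e-06.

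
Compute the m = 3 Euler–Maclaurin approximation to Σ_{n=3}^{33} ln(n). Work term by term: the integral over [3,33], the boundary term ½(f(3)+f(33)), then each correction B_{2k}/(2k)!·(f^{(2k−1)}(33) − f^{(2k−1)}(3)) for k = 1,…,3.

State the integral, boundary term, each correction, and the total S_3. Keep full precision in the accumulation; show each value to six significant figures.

Integral: ∫_3^33 ln(x) dx = 82.0889.
Endpoint term: (f(3) + f(33))/2 = (1.09861 + 3.49651)/2 = 2.29756.
Integral + boundary = 84.3865.
Correction k=1: B_{2}/2! · (f^{(1)}(33) − f^{(1)}(3)) = 1/12 · (0.0303030 − 0.333333) = -0.0252525.
Running total after k=1: 84.3612.
Correction k=2: B_{4}/4! · (f^{(3)}(33) − f^{(3)}(3)) = −1/720 · (5.56529e-05 − 0.0740741) = 0.000102803.
Running total after k=2: 84.3613.
Correction k=3: B_{6}/6! · (f^{(5)}(33) − f^{(5)}(3)) = 1/30240 · (6.13256e-07 − 0.0987654) = -3.26603e-06.

S_3 ≈ 84.3613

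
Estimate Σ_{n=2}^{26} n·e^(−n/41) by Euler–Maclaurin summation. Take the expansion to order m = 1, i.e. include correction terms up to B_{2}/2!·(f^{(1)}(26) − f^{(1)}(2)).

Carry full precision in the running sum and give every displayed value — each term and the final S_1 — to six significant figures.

∫_2^26 x·e^(−x/41) dx evaluates to 222.088.
Endpoint term: (f(2) + f(26))/2 = (1.90478 + 13.7901)/2 = 7.84744.
Integral + boundary = 229.935.
Order-1 term: 1/12 · (0.194044 − 0.905932) = -0.0593240.

S_1 ≈ 229.876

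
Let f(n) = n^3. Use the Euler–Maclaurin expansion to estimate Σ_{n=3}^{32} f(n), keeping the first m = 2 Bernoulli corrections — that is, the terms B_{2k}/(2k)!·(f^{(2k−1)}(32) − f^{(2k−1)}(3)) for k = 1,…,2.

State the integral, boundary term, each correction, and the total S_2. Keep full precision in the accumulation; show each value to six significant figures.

∫_3^32 x^3 dx evaluates to 262124.
Boundary: ½(f(3) + f(32)) = ½(27.0000 + 32768.0) = 16397.5.
Integral + boundary = 278521.
k=1: B_{2}/(2)! × [f^{(1)}(32) − f^{(1)}(3)] = 1/12 × (3072.00 − 27.0000) = 253.750.
Partial sum through k=1: 278775.
k=2: B_{4}/(4)! × [f^{(3)}(32) − f^{(3)}(3)] = −1/720 × (6.00000 − 6.00000) = 0.00000.

S_2 ≈ 278775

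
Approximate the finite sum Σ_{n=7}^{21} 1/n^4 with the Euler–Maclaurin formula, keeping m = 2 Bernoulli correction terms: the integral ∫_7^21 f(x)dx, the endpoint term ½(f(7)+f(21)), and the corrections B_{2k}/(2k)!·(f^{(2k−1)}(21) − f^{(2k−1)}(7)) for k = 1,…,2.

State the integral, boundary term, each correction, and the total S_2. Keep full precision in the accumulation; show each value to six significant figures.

The integral term ∫_7^21 1/x^4 dx = 0.000935824.
Endpoint term: (f(7) + f(21))/2 = (0.000416493 + 5.14189e-06)/2 = 0.000210818.
Running total after boundary: 0.00114664.
k=1: B_{2}/(2)! × [f^{(1)}(21) − f^{(1)}(7)] = 1/12 × (-9.79408e-07 − (-0.000237996)) = 1.97514e-05.
Partial sum through k=1: 0.00116639.
k=2: B_{4}/(4)! × [f^{(3)}(21) − f^{(3)}(7)] = −1/720 × (-6.66264e-08 − (-0.000145712)) = -2.02285e-07.

S_2 ≈ 0.00116619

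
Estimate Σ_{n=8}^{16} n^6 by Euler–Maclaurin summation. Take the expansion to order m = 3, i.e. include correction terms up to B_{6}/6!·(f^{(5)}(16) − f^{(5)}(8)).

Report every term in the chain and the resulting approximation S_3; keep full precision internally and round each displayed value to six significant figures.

S_3 ≈ 4.70753e+07

Integral: ∫_8^16 x^6 dx = 3.80483e+07.
Boundary: ½(f(8) + f(16)) = ½(262144 + 1.67772e+07) = 8.51968e+06.
So far: 4.65680e+07.
k=1: B_{2}/(2)! × [f^{(1)}(16) − f^{(1)}(8)] = 1/12 × (6.29146e+06 − 196608) = 507904.
Partial sum through k=1: 4.70759e+07.
k=2: B_{4}/(4)! × [f^{(3)}(16) − f^{(3)}(8)] = −1/720 × (491520 − 61440.0) = -597.333.
Partial sum through k=2: 4.70753e+07.
k=3: B_{6}/(6)! × [f^{(5)}(16) − f^{(5)}(8)] = 1/30240 × (11520.0 − 5760.00) = 0.190476.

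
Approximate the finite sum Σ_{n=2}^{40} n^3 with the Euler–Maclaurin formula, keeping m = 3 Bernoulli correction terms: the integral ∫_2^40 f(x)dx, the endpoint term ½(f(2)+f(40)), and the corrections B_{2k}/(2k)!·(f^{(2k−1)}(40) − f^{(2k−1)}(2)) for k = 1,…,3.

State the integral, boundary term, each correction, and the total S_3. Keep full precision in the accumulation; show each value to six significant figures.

The integral term ∫_2^40 x^3 dx = 639996.
Endpoint term: (f(2) + f(40))/2 = (8.00000 + 64000.0)/2 = 32004.0.
So far: 672000.
Order-1 term: 1/12 · (4800.00 − 12.0000) = 399.000.
Running total after k=1: 672399.
Order-2 term: −1/720 · (6.00000 − 6.00000) = 0.00000.
Running total after k=2: 672399.
Order-3 term: 1/30240 · (0.00000 − 0.00000) = 0.00000.

S_3 ≈ 672399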